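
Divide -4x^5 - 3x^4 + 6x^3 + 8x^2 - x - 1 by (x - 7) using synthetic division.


Synthetic division with c = 7. Coefficients: -4, -3, 6, 8, -1, -1
Bring down -4.
  -4 * 7 = -28; -28 - 3 = -31
  -31 * 7 = -217; -217 + 6 = -211
  -211 * 7 = -1477; -1477 + 8 = -1469
  -1469 * 7 = -10283; -10283 - 1 = -10284
  -10284 * 7 = -71988; -71988 - 1 = -71989
Quotient: -4x^4 - 31x^3 - 211x^2 - 1469x - 10284, Remainder: -71989


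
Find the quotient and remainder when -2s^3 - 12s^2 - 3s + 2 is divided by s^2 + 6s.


(-2s^3 - 12s^2 - 3s + 2) / (s^2 + 6s)
Step 1: -2s * (s^2 + 6s) = -2s^3 - 12s^2; subtract.
Step 2: 0 * (s^2 + 6s) = 0; subtract.
Quotient: -2s, Remainder: -3s + 2


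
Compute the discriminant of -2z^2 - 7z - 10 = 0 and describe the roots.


D = b^2 - 4ac = (-7)^2 - 4(-2)(-10) = 49 - 80 = -31
Since D < 0: two complex conjugate roots (no real roots)


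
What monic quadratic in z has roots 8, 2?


p(z) = (z - 8)(z - 2)
Expand: z^2 - 10z + 16


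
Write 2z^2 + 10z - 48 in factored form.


Roots satisfy r1 + r2 = -b/a = -5 and r1*r2 = c/a = -24.
So r1 = -8, r2 = 3.
2z^2 + 10z - 48 = 2(z - r1)(z - r2) = 2(z + 8)(z - 3)


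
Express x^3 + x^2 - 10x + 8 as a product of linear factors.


Try integer roots (divisors of 8). x=1: p(1)=0.
Divide out (x - 1): quotient is x^2 + 2x - 8.
Factor the quadratic: (x + 4)(x - 2)
Result: (x - 1)(x + 4)(x - 2)


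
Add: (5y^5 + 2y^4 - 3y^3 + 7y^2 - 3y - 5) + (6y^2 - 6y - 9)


Align terms by degree and add:
  5y^5 + 2y^4 - 3y^3 + 7y^2 - 3y - 5
+ 6y^2 - 6y - 9
= 5y^5 + 2y^4 - 3y^3 + 13y^2 - 9y - 14


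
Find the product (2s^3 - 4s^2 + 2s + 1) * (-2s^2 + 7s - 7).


Distribute each term of the first polynomial:
  (2s^3)(-2s^2 + 7s - 7) = -4s^5 + 14s^4 - 14s^3
  (-4s^2)(-2s^2 + 7s - 7) = 8s^4 - 28s^3 + 28s^2
  (2s)(-2s^2 + 7s - 7) = -4s^3 + 14s^2 - 14s
  (1)(-2s^2 + 7s - 7) = -2s^2 + 7s - 7
Sum: -4s^5 + 22s^4 - 46s^3 + 40s^2 - 7s - 7


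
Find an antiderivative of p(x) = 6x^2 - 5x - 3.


Reverse power rule on each term:
  ∫ 6x^2 dx = 2x^3
  ∫ -5x dx = -(5/2)x^2
  ∫ -3 dx = -3x
F(x) = 2x^3 - (5/2)x^2 - 3x + C


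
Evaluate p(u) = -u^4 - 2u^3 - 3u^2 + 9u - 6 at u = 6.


Using direct substitution:
  -1 * (6)^4 = -1296
  -2 * (6)^3 = -432
  -3 * (6)^2 = -108
  9 * (6)^1 = 54
  constant: -6
Sum = -1296 - 432 - 108 + 54 - 6 = -1788


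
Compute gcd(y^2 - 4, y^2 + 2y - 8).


Factor each:
  y^2 - 4 = (y - 2)(y + 2)
  y^2 + 2y - 8 = (y - 2)(y + 4)
Common monic factor: y - 2


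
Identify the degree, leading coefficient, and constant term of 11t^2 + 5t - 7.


Highest power of t is 2, with coefficient 11. Constant term is -7.
Degree = 2, leading coefficient = 11, constant term = -7


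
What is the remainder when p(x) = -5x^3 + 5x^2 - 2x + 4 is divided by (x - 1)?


By the Remainder Theorem, the remainder equals p(1):
  -5*(1)^3 = -5
  5*(1)^2 = 5
  -2*(1)^1 = -2
  constant: 4
Sum: -5 + 5 - 2 + 4 = 2


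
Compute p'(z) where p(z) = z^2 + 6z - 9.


Apply the power rule term by term:
  d/dz(z^2) = 2z
  d/dz(6z) = 6
  d/dz(-9) = 0
p'(z) = 2z + 6


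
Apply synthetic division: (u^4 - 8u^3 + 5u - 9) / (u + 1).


Synthetic division with c = -1. Coefficients: 1, -8, 0, 5, -9
Bring down 1.
  1 * -1 = -1; -1 - 8 = -9
  -9 * -1 = 9; 9 + 0 = 9
  9 * -1 = -9; -9 + 5 = -4
  -4 * -1 = 4; 4 - 9 = -5
Quotient: u^3 - 9u^2 + 9u - 4, Remainder: -5


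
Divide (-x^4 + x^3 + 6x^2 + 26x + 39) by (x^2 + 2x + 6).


(-x^4 + x^3 + 6x^2 + 26x + 39) / (x^2 + 2x + 6)
Step 1: -x^2 * (x^2 + 2x + 6) = -x^4 - 2x^3 - 6x^2; subtract.
Step 2: 3x * (x^2 + 2x + 6) = 3x^3 + 6x^2 + 18x; subtract.
Step 3: 6 * (x^2 + 2x + 6) = 6x^2 + 12x + 36; subtract.
Quotient: -x^2 + 3x + 6, Remainder: -4x + 3


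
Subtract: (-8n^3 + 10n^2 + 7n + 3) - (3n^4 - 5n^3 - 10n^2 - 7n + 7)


Distribute the minus sign:
  (-8n^3 + 10n^2 + 7n + 3)
- (3n^4 - 5n^3 - 10n^2 - 7n + 7)
Negate second polynomial: -3n^4 + 5n^3 + 10n^2 + 7n - 7
Add: -3n^4 - 3n^3 + 20n^2 + 14n - 4


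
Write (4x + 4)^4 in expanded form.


Expand (4x + 4)^4 by repeated multiplication:
  (4x + 4)^2 = 16x^2 + 32x + 16
  (4x + 4)^3 = 64x^3 + 192x^2 + 192x + 64
= 256x^4 + 1024x^3 + 1536x^2 + 1024x + 256


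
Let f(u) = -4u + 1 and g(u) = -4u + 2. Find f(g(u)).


Substitute g(u) into f:
f(g(u)) = -4*(-4u + 2) + 1
Expand and combine: 16u - 7


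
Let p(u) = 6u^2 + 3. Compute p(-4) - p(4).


p(-4) = 99
p(4) = 99
p(-4) - p(4) = 99 - 99 = 0


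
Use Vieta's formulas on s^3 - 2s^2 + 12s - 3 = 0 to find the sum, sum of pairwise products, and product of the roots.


Monic cubic s^3+bs^2+cs+d=0: sum=-b, pairwise sum=c, product=-d.
b=-2, c=12, d=-3
r1+r2+r3 = 2
r1r2+r1r3+r2r3 = 12
r1r2r3 = 3


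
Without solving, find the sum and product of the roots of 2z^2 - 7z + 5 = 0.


For az^2+bz+c=0: sum = -b/a, product = c/a.
a=2, b=-7, c=5
Sum = -(-7)/2 = 7/2
Product = (5)/2 = 5/2


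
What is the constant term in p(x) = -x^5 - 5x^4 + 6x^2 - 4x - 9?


Read off the constant term: -9


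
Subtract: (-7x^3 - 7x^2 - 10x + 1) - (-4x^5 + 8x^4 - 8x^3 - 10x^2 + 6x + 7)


Distribute the minus sign:
  (-7x^3 - 7x^2 - 10x + 1)
- (-4x^5 + 8x^4 - 8x^3 - 10x^2 + 6x + 7)
Negate second polynomial: 4x^5 - 8x^4 + 8x^3 + 10x^2 - 6x - 7
Add: 4x^5 - 8x^4 + x^3 + 3x^2 - 16x - 6


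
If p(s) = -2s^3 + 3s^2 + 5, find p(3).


Using direct substitution:
  -2 * (3)^3 = -54
  3 * (3)^2 = 27
  0 * (3)^1 = 0
  constant: 5
Sum = -54 + 27 + 0 + 5 = -22


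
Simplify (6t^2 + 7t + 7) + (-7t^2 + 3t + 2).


Align terms by degree and add:
  6t^2 + 7t + 7
  -7t^2 + 3t + 2
= -t^2 + 10t + 9


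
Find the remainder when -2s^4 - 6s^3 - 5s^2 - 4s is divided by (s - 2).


By the Remainder Theorem, the remainder equals p(2):
  -2*(2)^4 = -32
  -6*(2)^3 = -48
  -5*(2)^2 = -20
  -4*(2)^1 = -8
  constant: 0
Sum: -32 - 48 - 20 - 8 + 0 = -108


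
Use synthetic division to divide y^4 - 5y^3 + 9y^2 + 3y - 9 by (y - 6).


Synthetic division with c = 6. Coefficients: 1, -5, 9, 3, -9
Bring down 1.
  1 * 6 = 6; 6 - 5 = 1
  1 * 6 = 6; 6 + 9 = 15
  15 * 6 = 90; 90 + 3 = 93
  93 * 6 = 558; 558 - 9 = 549
Quotient: y^3 + y^2 + 15y + 93, Remainder: 549


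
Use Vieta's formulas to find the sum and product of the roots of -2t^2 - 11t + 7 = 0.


For at^2+bt+c=0: sum = -b/a, product = c/a.
a=-2, b=-11, c=7
Sum = -(-11)/-2 = -11/2
Product = (7)/-2 = -7/2


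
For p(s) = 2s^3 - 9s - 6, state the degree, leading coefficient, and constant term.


Highest power of s is 3, with coefficient 2. Constant term is -6.
Degree = 3, leading coefficient = 2, constant term = -6


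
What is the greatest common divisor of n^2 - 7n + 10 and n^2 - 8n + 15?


Factor each:
  n^2 - 7n + 10 = (n - 5)(n - 2)
  n^2 - 8n + 15 = (n - 5)(n - 3)
Common monic factor: n - 5


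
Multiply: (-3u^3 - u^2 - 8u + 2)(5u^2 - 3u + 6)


Distribute each term of the first polynomial:
  (-3u^3)(5u^2 - 3u + 6) = -15u^5 + 9u^4 - 18u^3
  (-u^2)(5u^2 - 3u + 6) = -5u^4 + 3u^3 - 6u^2
  (-8u)(5u^2 - 3u + 6) = -40u^3 + 24u^2 - 48u
  (2)(5u^2 - 3u + 6) = 10u^2 - 6u + 12
Sum: -15u^5 + 4u^4 - 55u^3 + 28u^2 - 54u + 12


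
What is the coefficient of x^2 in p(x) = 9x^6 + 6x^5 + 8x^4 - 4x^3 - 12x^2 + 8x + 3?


Read off the coefficient of x^2: -12


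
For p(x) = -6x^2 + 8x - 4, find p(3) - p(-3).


p(3) = -34
p(-3) = -82
p(3) - p(-3) = -34 + 82 = 48


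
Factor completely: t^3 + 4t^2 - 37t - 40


Try integer roots (divisors of -40). t=5: p(5)=0.
Divide out (t - 5): quotient is t^2 + 9t + 8.
Factor the quadratic: (t + 1)(t + 8)
Result: (t - 5)(t + 1)(t + 8)


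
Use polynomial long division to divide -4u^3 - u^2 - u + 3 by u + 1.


(-4u^3 - u^2 - u + 3) / (u + 1)
Step 1: -4u^2 * (u + 1) = -4u^3 - 4u^2; subtract.
Step 2: 3u * (u + 1) = 3u^2 + 3u; subtract.
Step 3: -4 * (u + 1) = -4u - 4; subtract.
Quotient: -4u^2 + 3u - 4, Remainder: 7


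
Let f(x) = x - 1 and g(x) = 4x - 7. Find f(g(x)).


Substitute g(x) into f:
f(g(x)) = 1*(4x - 7) + (-1)
Expand and combine: 4x - 8


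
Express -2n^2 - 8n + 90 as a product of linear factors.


Roots satisfy r1 + r2 = -b/a = -4 and r1*r2 = c/a = -45.
So r1 = -9, r2 = 5.
-2n^2 - 8n + 90 = -2(n - r1)(n - r2) = -2(n + 9)(n - 5)


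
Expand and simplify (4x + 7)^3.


Expand (4x + 7)^3 by repeated multiplication:
  (4x + 7)^2 = 16x^2 + 56x + 49
= 64x^3 + 336x^2 + 588x + 343


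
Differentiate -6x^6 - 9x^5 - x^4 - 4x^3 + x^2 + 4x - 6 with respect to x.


Apply the power rule term by term:
  d/dx(-6x^6) = -36x^5
  d/dx(-9x^5) = -45x^4
  d/dx(-x^4) = -4x^3
  d/dx(-4x^3) = -12x^2
  d/dx(x^2) = 2x
  d/dx(4x) = 4
  d/dx(-6) = 0
p'(x) = -36x^5 - 45x^4 - 4x^3 - 12x^2 + 2x + 4


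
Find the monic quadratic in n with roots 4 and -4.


p(n) = (n - 4)(n + 4)
Expand: n^2 - 16


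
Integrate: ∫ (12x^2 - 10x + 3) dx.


Reverse power rule on each term:
  ∫ 12x^2 dx = 4x^3
  ∫ -10x dx = -5x^2
  ∫ 3 dx = 3x
F(x) = 4x^3 - 5x^2 + 3x + C


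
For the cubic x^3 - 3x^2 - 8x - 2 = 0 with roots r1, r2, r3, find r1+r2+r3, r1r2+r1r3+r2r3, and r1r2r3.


Monic cubic x^3+bx^2+cx+d=0: sum=-b, pairwise sum=c, product=-d.
b=-3, c=-8, d=-2
r1+r2+r3 = 3
r1r2+r1r3+r2r3 = -8
r1r2r3 = 2


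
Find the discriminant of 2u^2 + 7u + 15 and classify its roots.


D = b^2 - 4ac = (7)^2 - 4(2)(15) = 49 - 120 = -71
Since D < 0: two complex conjugate roots (no real roots)


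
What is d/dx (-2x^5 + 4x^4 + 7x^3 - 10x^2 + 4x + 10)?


Apply the power rule term by term:
  d/dx(-2x^5) = -10x^4
  d/dx(4x^4) = 16x^3
  d/dx(7x^3) = 21x^2
  d/dx(-10x^2) = -20x
  d/dx(4x) = 4
  d/dx(10) = 0
p'(x) = -10x^4 + 16x^3 + 21x^2 - 20x + 4


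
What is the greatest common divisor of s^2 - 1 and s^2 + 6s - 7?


Factor each:
  s^2 - 1 = (s - 1)(s + 1)
  s^2 + 6s - 7 = (s - 1)(s + 7)
Common monic factor: s - 1


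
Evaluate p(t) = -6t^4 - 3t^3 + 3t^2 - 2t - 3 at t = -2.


Using direct substitution:
  -6 * (-2)^4 = -96
  -3 * (-2)^3 = 24
  3 * (-2)^2 = 12
  -2 * (-2)^1 = 4
  constant: -3
Sum = -96 + 24 + 12 + 4 - 3 = -59


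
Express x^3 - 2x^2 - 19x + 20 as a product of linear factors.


Try integer roots (divisors of 20). x=5: p(5)=0.
Divide out (x - 5): quotient is x^2 + 3x - 4.
Factor the quadratic: (x - 1)(x + 4)
Result: (x - 5)(x - 1)(x + 4)


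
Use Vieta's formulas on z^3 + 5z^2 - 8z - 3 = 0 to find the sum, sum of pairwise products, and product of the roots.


Monic cubic z^3+bz^2+cz+d=0: sum=-b, pairwise sum=c, product=-d.
b=5, c=-8, d=-3
r1+r2+r3 = -5
r1r2+r1r3+r2r3 = -8
r1r2r3 = 3


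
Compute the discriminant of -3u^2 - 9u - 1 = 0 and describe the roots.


D = b^2 - 4ac = (-9)^2 - 4(-3)(-1) = 81 - 12 = 69
Since D > 0: two distinct irrational roots


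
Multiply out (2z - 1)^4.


Expand (2z - 1)^4 by repeated multiplication:
  (2z - 1)^2 = 4z^2 - 4z + 1
  (2z - 1)^3 = 8z^3 - 12z^2 + 6z - 1
= 16z^4 - 32z^3 + 24z^2 - 8z + 1


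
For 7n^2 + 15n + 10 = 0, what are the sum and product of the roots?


For an^2+bn+c=0: sum = -b/a, product = c/a.
a=7, b=15, c=10
Sum = -(15)/7 = -15/7
Product = (10)/7 = 10/7


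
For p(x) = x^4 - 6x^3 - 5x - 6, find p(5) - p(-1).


p(5) = -156
p(-1) = 6
p(5) - p(-1) = -156 - 6 = -162


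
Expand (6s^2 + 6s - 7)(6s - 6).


Distribute each term of the first polynomial:
  (6s^2)(6s - 6) = 36s^3 - 36s^2
  (6s)(6s - 6) = 36s^2 - 36s
  (-7)(6s - 6) = -42s + 42
Sum: 36s^3 - 78s + 42


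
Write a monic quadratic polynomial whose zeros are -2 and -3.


p(x) = (x + 2)(x + 3)
Expand: x^2 + 5x + 6


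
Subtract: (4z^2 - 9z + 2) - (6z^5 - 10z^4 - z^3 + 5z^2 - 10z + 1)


Distribute the minus sign:
  (4z^2 - 9z + 2)
- (6z^5 - 10z^4 - z^3 + 5z^2 - 10z + 1)
Negate second polynomial: -6z^5 + 10z^4 + z^3 - 5z^2 + 10z - 1
Add: -6z^5 + 10z^4 + z^3 - z^2 + z + 1


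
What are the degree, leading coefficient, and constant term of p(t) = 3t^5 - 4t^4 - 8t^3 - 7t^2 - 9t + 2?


Highest power of t is 5, with coefficient 3. Constant term is 2.
Degree = 5, leading coefficient = 3, constant term = 2


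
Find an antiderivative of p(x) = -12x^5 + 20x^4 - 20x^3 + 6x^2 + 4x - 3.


Reverse power rule on each term:
  ∫ -12x^5 dx = -2x^6
  ∫ 20x^4 dx = 4x^5
  ∫ -20x^3 dx = -5x^4
  ∫ 6x^2 dx = 2x^3
  ∫ 4x dx = 2x^2
  ∫ -3 dx = -3x
F(x) = -2x^6 + 4x^5 - 5x^4 + 2x^3 + 2x^2 - 3x + C


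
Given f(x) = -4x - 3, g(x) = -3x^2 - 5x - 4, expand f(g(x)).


Substitute g(x) into f:
f(g(x)) = -4*(-3x^2 - 5x - 4) + (-3)
Expand and combine: 12x^2 + 20x + 13


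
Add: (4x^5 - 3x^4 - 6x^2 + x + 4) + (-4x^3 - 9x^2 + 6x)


Align terms by degree and add:
  4x^5 - 3x^4 - 6x^2 + x + 4
  -4x^3 - 9x^2 + 6x
= 4x^5 - 3x^4 - 4x^3 - 15x^2 + 7x + 4


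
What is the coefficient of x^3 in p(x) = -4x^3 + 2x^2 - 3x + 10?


Read off the coefficient of x^3: -4


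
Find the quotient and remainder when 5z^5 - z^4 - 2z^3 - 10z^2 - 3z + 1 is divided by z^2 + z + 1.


(5z^5 - z^4 - 2z^3 - 10z^2 - 3z + 1) / (z^2 + z + 1)
Step 1: 5z^3 * (z^2 + z + 1) = 5z^5 + 5z^4 + 5z^3; subtract.
Step 2: -6z^2 * (z^2 + z + 1) = -6z^4 - 6z^3 - 6z^2; subtract.
Step 3: -z * (z^2 + z + 1) = -z^3 - z^2 - z; subtract.
Step 4: -3 * (z^2 + z + 1) = -3z^2 - 3z - 3; subtract.
Quotient: 5z^3 - 6z^2 - z - 3, Remainder: z + 4


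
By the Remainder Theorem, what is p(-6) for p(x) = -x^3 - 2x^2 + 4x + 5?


By the Remainder Theorem, the remainder equals p(-6):
  -1*(-6)^3 = 216
  -2*(-6)^2 = -72
  4*(-6)^1 = -24
  constant: 5
Sum: 216 - 72 - 24 + 5 = 125


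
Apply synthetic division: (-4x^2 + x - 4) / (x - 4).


Synthetic division with c = 4. Coefficients: -4, 1, -4
Bring down -4.
  -4 * 4 = -16; -16 + 1 = -15
  -15 * 4 = -60; -60 - 4 = -64
Quotient: -4x - 15, Remainder: -64


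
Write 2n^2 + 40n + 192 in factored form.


Roots satisfy r1 + r2 = -b/a = -20 and r1*r2 = c/a = 96.
So r1 = -12, r2 = -8.
2n^2 + 40n + 192 = 2(n - r1)(n - r2) = 2(n + 12)(n + 8)


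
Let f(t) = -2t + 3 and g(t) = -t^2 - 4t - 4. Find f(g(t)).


Substitute g(t) into f:
f(g(t)) = -2*(-t^2 - 4t - 4) + 3
Expand and combine: 2t^2 + 8t + 11


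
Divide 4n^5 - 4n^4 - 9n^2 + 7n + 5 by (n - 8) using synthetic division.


Synthetic division with c = 8. Coefficients: 4, -4, 0, -9, 7, 5
Bring down 4.
  4 * 8 = 32; 32 - 4 = 28
  28 * 8 = 224; 224 + 0 = 224
  224 * 8 = 1792; 1792 - 9 = 1783
  1783 * 8 = 14264; 14264 + 7 = 14271
  14271 * 8 = 114168; 114168 + 5 = 114173
Quotient: 4n^4 + 28n^3 + 224n^2 + 1783n + 14271, Remainder: 114173


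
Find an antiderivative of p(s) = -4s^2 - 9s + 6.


Reverse power rule on each term:
  ∫ -4s^2 ds = -(4/3)s^3
  ∫ -9s ds = -(9/2)s^2
  ∫ 6 ds = 6s
F(s) = -(4/3)s^3 - (9/2)s^2 + 6s + C


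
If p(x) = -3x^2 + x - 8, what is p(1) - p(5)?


p(1) = -10
p(5) = -78
p(1) - p(5) = -10 + 78 = 68


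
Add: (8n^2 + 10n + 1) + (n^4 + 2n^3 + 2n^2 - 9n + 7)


Align terms by degree and add:
  8n^2 + 10n + 1
+ n^4 + 2n^3 + 2n^2 - 9n + 7
= n^4 + 2n^3 + 10n^2 + n + 8


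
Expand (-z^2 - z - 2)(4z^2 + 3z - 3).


Distribute each term of the first polynomial:
  (-z^2)(4z^2 + 3z - 3) = -4z^4 - 3z^3 + 3z^2
  (-z)(4z^2 + 3z - 3) = -4z^3 - 3z^2 + 3z
  (-2)(4z^2 + 3z - 3) = -8z^2 - 6z + 6
Sum: -4z^4 - 7z^3 - 8z^2 - 3z + 6


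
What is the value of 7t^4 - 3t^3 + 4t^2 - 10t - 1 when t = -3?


Using direct substitution:
  7 * (-3)^4 = 567
  -3 * (-3)^3 = 81
  4 * (-3)^2 = 36
  -10 * (-3)^1 = 30
  constant: -1
Sum = 567 + 81 + 36 + 30 - 1 = 713


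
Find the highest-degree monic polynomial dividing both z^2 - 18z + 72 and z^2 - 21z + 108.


Factor each:
  z^2 - 18z + 72 = (z - 12)(z - 6)
  z^2 - 21z + 108 = (z - 12)(z - 9)
Common monic factor: z - 12


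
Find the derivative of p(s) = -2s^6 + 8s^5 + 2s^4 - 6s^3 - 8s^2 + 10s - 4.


Apply the power rule term by term:
  d/ds(-2s^6) = -12s^5
  d/ds(8s^5) = 40s^4
  d/ds(2s^4) = 8s^3
  d/ds(-6s^3) = -18s^2
  d/ds(-8s^2) = -16s
  d/ds(10s) = 10
  d/ds(-4) = 0
p'(s) = -12s^5 + 40s^4 + 8s^3 - 18s^2 - 16s + 10


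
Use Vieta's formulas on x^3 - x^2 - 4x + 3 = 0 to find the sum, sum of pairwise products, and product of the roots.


Monic cubic x^3+bx^2+cx+d=0: sum=-b, pairwise sum=c, product=-d.
b=-1, c=-4, d=3
r1+r2+r3 = 1
r1r2+r1r3+r2r3 = -4
r1r2r3 = -3


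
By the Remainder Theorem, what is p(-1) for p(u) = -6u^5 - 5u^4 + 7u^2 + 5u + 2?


By the Remainder Theorem, the remainder equals p(-1):
  -6*(-1)^5 = 6
  -5*(-1)^4 = -5
  0*(-1)^3 = 0
  7*(-1)^2 = 7
  5*(-1)^1 = -5
  constant: 2
Sum: 6 - 5 + 0 + 7 - 5 + 2 = 5


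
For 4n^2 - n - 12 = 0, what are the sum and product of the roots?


For an^2+bn+c=0: sum = -b/a, product = c/a.
a=4, b=-1, c=-12
Sum = -(-1)/4 = 1/4
Product = (-12)/4 = -3


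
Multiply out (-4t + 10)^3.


Expand (-4t + 10)^3 by repeated multiplication:
  (-4t + 10)^2 = 16t^2 - 80t + 100
= -64t^3 + 480t^2 - 1200t + 1000


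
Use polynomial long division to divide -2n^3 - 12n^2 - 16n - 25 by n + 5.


(-2n^3 - 12n^2 - 16n - 25) / (n + 5)
Step 1: -2n^2 * (n + 5) = -2n^3 - 10n^2; subtract.
Step 2: -2n * (n + 5) = -2n^2 - 10n; subtract.
Step 3: -6 * (n + 5) = -6n - 30; subtract.
Quotient: -2n^2 - 2n - 6, Remainder: 5


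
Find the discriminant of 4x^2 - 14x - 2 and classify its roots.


D = b^2 - 4ac = (-14)^2 - 4(4)(-2) = 196 + 32 = 228
Since D > 0: two distinct irrational roots


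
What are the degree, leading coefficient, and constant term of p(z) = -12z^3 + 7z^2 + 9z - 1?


Highest power of z is 3, with coefficient -12. Constant term is -1.
Degree = 3, leading coefficient = -12, constant term = -1


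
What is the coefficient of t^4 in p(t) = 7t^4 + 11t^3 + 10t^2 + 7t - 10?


Read off the coefficient of t^4: 7


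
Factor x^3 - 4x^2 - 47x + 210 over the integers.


Try integer roots (divisors of 210). x=5: p(5)=0.
Divide out (x - 5): quotient is x^2 + x - 42.
Factor the quadratic: (x + 7)(x - 6)
Result: (x - 5)(x + 7)(x - 6)


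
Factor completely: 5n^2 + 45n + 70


Roots satisfy r1 + r2 = -b/a = -9 and r1*r2 = c/a = 14.
So r1 = -2, r2 = -7.
5n^2 + 45n + 70 = 5(n - r1)(n - r2) = 5(n + 2)(n + 7)


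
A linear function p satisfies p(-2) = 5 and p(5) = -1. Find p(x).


p(x) = mx + b. Using p(-2)=5, p(5)=-1:
m = (5 + 1)/(-2 - 5) = 6/-7 = -6/7
b = 5 - m*(-2) = 5 - 12/7 = 23/7
p(x) = -(6/7)x + (23/7)


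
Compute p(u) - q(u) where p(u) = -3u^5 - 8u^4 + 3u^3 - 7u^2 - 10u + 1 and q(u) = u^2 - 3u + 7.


Distribute the minus sign:
  (-3u^5 - 8u^4 + 3u^3 - 7u^2 - 10u + 1)
- (u^2 - 3u + 7)
Negate second polynomial: -u^2 + 3u - 7
Add: -3u^5 - 8u^4 + 3u^3 - 8u^2 - 7u - 6


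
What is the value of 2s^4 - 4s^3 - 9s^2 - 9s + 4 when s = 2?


Using direct substitution:
  2 * (2)^4 = 32
  -4 * (2)^3 = -32
  -9 * (2)^2 = -36
  -9 * (2)^1 = -18
  constant: 4
Sum = 32 - 32 - 36 - 18 + 4 = -50


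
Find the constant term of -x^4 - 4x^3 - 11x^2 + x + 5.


Read off the constant term: 5


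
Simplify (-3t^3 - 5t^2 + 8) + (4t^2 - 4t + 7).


Align terms by degree and add:
  -3t^3 - 5t^2 + 8
+ 4t^2 - 4t + 7
= -3t^3 - t^2 - 4t + 15


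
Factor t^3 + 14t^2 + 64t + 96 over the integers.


Try integer roots (divisors of 96). t=-4: p(-4)=0.
Divide out (t + 4): quotient is t^2 + 10t + 24.
Factor the quadratic: (t + 6)(t + 4)
Result: (t + 4)(t + 6)(t + 4)


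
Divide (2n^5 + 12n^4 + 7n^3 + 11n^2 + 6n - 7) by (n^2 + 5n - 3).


(2n^5 + 12n^4 + 7n^3 + 11n^2 + 6n - 7) / (n^2 + 5n - 3)
Step 1: 2n^3 * (n^2 + 5n - 3) = 2n^5 + 10n^4 - 6n^3; subtract.
Step 2: 2n^2 * (n^2 + 5n - 3) = 2n^4 + 10n^3 - 6n^2; subtract.
Step 3: 3n * (n^2 + 5n - 3) = 3n^3 + 15n^2 - 9n; subtract.
Step 4: 2 * (n^2 + 5n - 3) = 2n^2 + 10n - 6; subtract.
Quotient: 2n^3 + 2n^2 + 3n + 2, Remainder: 5n - 1


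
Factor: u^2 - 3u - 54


Roots satisfy r1 + r2 = -b/a = 3 and r1*r2 = c/a = -54.
So r1 = 9, r2 = -6.
u^2 - 3u - 54 = (u - r1)(u - r2) = (u - 9)(u + 6)


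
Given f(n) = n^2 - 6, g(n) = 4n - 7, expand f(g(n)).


Substitute g(n) into f:
f(g(n)) = 1*(4n - 7)^2 + (-6)
(4n - 7)^2 = 16n^2 - 56n + 49
Expand and combine: 16n^2 - 56n + 43


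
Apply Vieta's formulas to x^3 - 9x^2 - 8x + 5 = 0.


Monic cubic x^3+bx^2+cx+d=0: sum=-b, pairwise sum=c, product=-d.
b=-9, c=-8, d=5
r1+r2+r3 = 9
r1r2+r1r3+r2r3 = -8
r1r2r3 = -5


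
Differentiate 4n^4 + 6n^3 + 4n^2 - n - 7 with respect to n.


Apply the power rule term by term:
  d/dn(4n^4) = 16n^3
  d/dn(6n^3) = 18n^2
  d/dn(4n^2) = 8n
  d/dn(-n) = -1
  d/dn(-7) = 0
p'(n) = 16n^3 + 18n^2 + 8n - 1


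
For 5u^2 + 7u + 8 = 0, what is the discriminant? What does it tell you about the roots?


D = b^2 - 4ac = (7)^2 - 4(5)(8) = 49 - 160 = -111
Since D < 0: two complex conjugate roots (no real roots)


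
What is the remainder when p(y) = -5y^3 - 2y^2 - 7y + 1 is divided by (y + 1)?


By the Remainder Theorem, the remainder equals p(-1):
  -5*(-1)^3 = 5
  -2*(-1)^2 = -2
  -7*(-1)^1 = 7
  constant: 1
Sum: 5 - 2 + 7 + 1 = 11


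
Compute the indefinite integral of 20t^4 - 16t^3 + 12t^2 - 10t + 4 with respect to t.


Reverse power rule on each term:
  ∫ 20t^4 dt = 4t^5
  ∫ -16t^3 dt = -4t^4
  ∫ 12t^2 dt = 4t^3
  ∫ -10t dt = -5t^2
  ∫ 4 dt = 4t
F(t) = 4t^5 - 4t^4 + 4t^3 - 5t^2 + 4t + C


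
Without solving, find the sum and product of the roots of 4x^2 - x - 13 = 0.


For ax^2+bx+c=0: sum = -b/a, product = c/a.
a=4, b=-1, c=-13
Sum = -(-1)/4 = 1/4
Product = (-13)/4 = -13/4


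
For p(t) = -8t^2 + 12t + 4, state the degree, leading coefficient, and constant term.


Highest power of t is 2, with coefficient -8. Constant term is 4.
Degree = 2, leading coefficient = -8, constant term = 4


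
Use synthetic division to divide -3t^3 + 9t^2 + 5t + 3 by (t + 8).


Synthetic division with c = -8. Coefficients: -3, 9, 5, 3
Bring down -3.
  -3 * -8 = 24; 24 + 9 = 33
  33 * -8 = -264; -264 + 5 = -259
  -259 * -8 = 2072; 2072 + 3 = 2075
Quotient: -3t^2 + 33t - 259, Remainder: 2075


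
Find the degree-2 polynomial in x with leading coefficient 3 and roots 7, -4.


p(x) = 3(x - 7)(x + 4)
Expand: 3x^2 - 9x - 84


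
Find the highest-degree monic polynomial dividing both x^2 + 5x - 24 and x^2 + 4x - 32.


Factor each:
  x^2 + 5x - 24 = (x + 8)(x - 3)
  x^2 + 4x - 32 = (x + 8)(x - 4)
Common monic factor: x + 8


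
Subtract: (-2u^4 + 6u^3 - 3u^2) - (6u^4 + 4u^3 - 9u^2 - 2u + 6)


Distribute the minus sign:
  (-2u^4 + 6u^3 - 3u^2)
- (6u^4 + 4u^3 - 9u^2 - 2u + 6)
Negate second polynomial: -6u^4 - 4u^3 + 9u^2 + 2u - 6
Add: -8u^4 + 2u^3 + 6u^2 + 2u - 6


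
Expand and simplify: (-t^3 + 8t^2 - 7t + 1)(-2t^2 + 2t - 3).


Distribute each term of the first polynomial:
  (-t^3)(-2t^2 + 2t - 3) = 2t^5 - 2t^4 + 3t^3
  (8t^2)(-2t^2 + 2t - 3) = -16t^4 + 16t^3 - 24t^2
  (-7t)(-2t^2 + 2t - 3) = 14t^3 - 14t^2 + 21t
  (1)(-2t^2 + 2t - 3) = -2t^2 + 2t - 3
Sum: 2t^5 - 18t^4 + 33t^3 - 40t^2 + 23t - 3


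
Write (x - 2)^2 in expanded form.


Expand (x - 2)^2 by repeated multiplication:
= x^2 - 4x + 4


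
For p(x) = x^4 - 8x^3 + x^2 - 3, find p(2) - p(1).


p(2) = -47
p(1) = -9
p(2) - p(1) = -47 + 9 = -38


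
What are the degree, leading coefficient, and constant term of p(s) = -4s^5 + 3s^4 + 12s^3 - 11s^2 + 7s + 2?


Highest power of s is 5, with coefficient -4. Constant term is 2.
Degree = 5, leading coefficient = -4, constant term = 2


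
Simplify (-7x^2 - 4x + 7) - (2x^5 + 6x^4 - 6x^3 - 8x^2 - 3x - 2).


Distribute the minus sign:
  (-7x^2 - 4x + 7)
- (2x^5 + 6x^4 - 6x^3 - 8x^2 - 3x - 2)
Negate second polynomial: -2x^5 - 6x^4 + 6x^3 + 8x^2 + 3x + 2
Add: -2x^5 - 6x^4 + 6x^3 + x^2 - x + 9


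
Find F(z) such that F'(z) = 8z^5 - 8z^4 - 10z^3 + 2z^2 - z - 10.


Reverse power rule on each term:
  ∫ 8z^5 dz = (4/3)z^6
  ∫ -8z^4 dz = -(8/5)z^5
  ∫ -10z^3 dz = -(5/2)z^4
  ∫ 2z^2 dz = (2/3)z^3
  ∫ -z dz = -(1/2)z^2
  ∫ -10 dz = -10z
F(z) = (4/3)z^6 - (8/5)z^5 - (5/2)z^4 + (2/3)z^3 - (1/2)z^2 - 10z + C


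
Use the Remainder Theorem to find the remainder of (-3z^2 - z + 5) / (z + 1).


By the Remainder Theorem, the remainder equals p(-1):
  -3*(-1)^2 = -3
  -1*(-1)^1 = 1
  constant: 5
Sum: -3 + 1 + 5 = 3


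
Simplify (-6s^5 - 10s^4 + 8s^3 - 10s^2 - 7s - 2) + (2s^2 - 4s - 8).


Align terms by degree and add:
  -6s^5 - 10s^4 + 8s^3 - 10s^2 - 7s - 2
+ 2s^2 - 4s - 8
= -6s^5 - 10s^4 + 8s^3 - 8s^2 - 11s - 10


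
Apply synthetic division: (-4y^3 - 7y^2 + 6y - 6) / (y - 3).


Synthetic division with c = 3. Coefficients: -4, -7, 6, -6
Bring down -4.
  -4 * 3 = -12; -12 - 7 = -19
  -19 * 3 = -57; -57 + 6 = -51
  -51 * 3 = -153; -153 - 6 = -159
Quotient: -4y^2 - 19y - 51, Remainder: -159


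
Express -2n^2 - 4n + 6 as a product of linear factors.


Roots satisfy r1 + r2 = -b/a = -2 and r1*r2 = c/a = -3.
So r1 = 1, r2 = -3.
-2n^2 - 4n + 6 = -2(n - r1)(n - r2) = -2(n - 1)(n + 3)


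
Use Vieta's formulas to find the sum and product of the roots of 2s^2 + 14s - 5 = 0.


For as^2+bs+c=0: sum = -b/a, product = c/a.
a=2, b=14, c=-5
Sum = -(14)/2 = -7
Product = (-5)/2 = -5/2


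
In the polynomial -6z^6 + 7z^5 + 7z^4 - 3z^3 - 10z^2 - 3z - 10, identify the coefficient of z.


Read off the coefficient of z: -3


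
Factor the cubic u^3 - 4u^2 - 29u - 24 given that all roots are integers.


Try integer roots (divisors of -24). u=8: p(8)=0.
Divide out (u - 8): quotient is u^2 + 4u + 3.
Factor the quadratic: (u + 1)(u + 3)
Result: (u - 8)(u + 1)(u + 3)


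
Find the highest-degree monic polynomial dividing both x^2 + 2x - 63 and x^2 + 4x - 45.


Factor each:
  x^2 + 2x - 63 = (x + 9)(x - 7)
  x^2 + 4x - 45 = (x + 9)(x - 5)
Common monic factor: x + 9


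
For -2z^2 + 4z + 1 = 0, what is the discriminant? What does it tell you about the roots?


D = b^2 - 4ac = (4)^2 - 4(-2)(1) = 16 + 8 = 24
Since D > 0: two distinct irrational roots


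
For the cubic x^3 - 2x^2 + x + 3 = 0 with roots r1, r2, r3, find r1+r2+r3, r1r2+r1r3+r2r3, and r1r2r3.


Monic cubic x^3+bx^2+cx+d=0: sum=-b, pairwise sum=c, product=-d.
b=-2, c=1, d=3
r1+r2+r3 = 2
r1r2+r1r3+r2r3 = 1
r1r2r3 = -3


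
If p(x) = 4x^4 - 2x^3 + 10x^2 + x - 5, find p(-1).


Using direct substitution:
  4 * (-1)^4 = 4
  -2 * (-1)^3 = 2
  10 * (-1)^2 = 10
  1 * (-1)^1 = -1
  constant: -5
Sum = 4 + 2 + 10 - 1 - 5 = 10


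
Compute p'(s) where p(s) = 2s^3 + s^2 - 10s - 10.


Apply the power rule term by term:
  d/ds(2s^3) = 6s^2
  d/ds(s^2) = 2s
  d/ds(-10s) = -10
  d/ds(-10) = 0
p'(s) = 6s^2 + 2s - 10


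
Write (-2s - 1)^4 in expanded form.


Expand (-2s - 1)^4 by repeated multiplication:
  (-2s - 1)^2 = 4s^2 + 4s + 1
  (-2s - 1)^3 = -8s^3 - 12s^2 - 6s - 1
= 16s^4 + 32s^3 + 24s^2 + 8s + 1


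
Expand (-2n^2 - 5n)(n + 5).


Distribute each term of the first polynomial:
  (-2n^2)(n + 5) = -2n^3 - 10n^2
  (-5n)(n + 5) = -5n^2 - 25n
Sum: -2n^3 - 15n^2 - 25n


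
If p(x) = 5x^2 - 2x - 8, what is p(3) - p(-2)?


p(3) = 31
p(-2) = 16
p(3) - p(-2) = 31 - 16 = 15


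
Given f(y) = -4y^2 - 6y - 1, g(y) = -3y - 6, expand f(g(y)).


Substitute g(y) into f:
f(g(y)) = -4*(-3y - 6)^2 + (-6)*(-3y - 6) + (-1)
(-3y - 6)^2 = 9y^2 + 36y + 36
Expand and combine: -36y^2 - 126y - 109


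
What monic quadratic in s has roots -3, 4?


p(s) = (s + 3)(s - 4)
Expand: s^2 - s - 12


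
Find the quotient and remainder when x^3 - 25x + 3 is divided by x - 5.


(x^3 - 25x + 3) / (x - 5)
Step 1: x^2 * (x - 5) = x^3 - 5x^2; subtract.
Step 2: 5x * (x - 5) = 5x^2 - 25x; subtract.
Step 3: 0 * (x - 5) = 0; subtract.
Quotient: x^2 + 5x, Remainder: 3


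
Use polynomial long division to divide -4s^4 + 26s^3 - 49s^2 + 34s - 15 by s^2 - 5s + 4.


(-4s^4 + 26s^3 - 49s^2 + 34s - 15) / (s^2 - 5s + 4)
Step 1: -4s^2 * (s^2 - 5s + 4) = -4s^4 + 20s^3 - 16s^2; subtract.
Step 2: 6s * (s^2 - 5s + 4) = 6s^3 - 30s^2 + 24s; subtract.
Step 3: -3 * (s^2 - 5s + 4) = -3s^2 + 15s - 12; subtract.
Quotient: -4s^2 + 6s - 3, Remainder: -5s - 3


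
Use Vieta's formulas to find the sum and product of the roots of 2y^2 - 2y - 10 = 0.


For ay^2+by+c=0: sum = -b/a, product = c/a.
a=2, b=-2, c=-10
Sum = -(-2)/2 = 1
Product = (-10)/2 = -5


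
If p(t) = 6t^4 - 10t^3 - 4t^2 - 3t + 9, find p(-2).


Using direct substitution:
  6 * (-2)^4 = 96
  -10 * (-2)^3 = 80
  -4 * (-2)^2 = -16
  -3 * (-2)^1 = 6
  constant: 9
Sum = 96 + 80 - 16 + 6 + 9 = 175


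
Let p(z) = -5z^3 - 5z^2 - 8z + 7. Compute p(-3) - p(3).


p(-3) = 121
p(3) = -197
p(-3) - p(3) = 121 + 197 = 318


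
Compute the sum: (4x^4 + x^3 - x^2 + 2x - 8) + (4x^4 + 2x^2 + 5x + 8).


Align terms by degree and add:
  4x^4 + x^3 - x^2 + 2x - 8
+ 4x^4 + 2x^2 + 5x + 8
= 8x^4 + x^3 + x^2 + 7x


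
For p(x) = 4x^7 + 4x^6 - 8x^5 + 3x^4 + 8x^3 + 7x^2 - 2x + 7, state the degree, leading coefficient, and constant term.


Highest power of x is 7, with coefficient 4. Constant term is 7.
Degree = 7, leading coefficient = 4, constant term = 7


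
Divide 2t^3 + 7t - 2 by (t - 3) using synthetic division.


Synthetic division with c = 3. Coefficients: 2, 0, 7, -2
Bring down 2.
  2 * 3 = 6; 6 + 0 = 6
  6 * 3 = 18; 18 + 7 = 25
  25 * 3 = 75; 75 - 2 = 73
Quotient: 2t^2 + 6t + 25, Remainder: 73


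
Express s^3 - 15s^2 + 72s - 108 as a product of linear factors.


Try integer roots (divisors of -108). s=6: p(6)=0.
Divide out (s - 6): quotient is s^2 - 9s + 18.
Factor the quadratic: (s - 6)(s - 3)
Result: (s - 6)(s - 6)(s - 3)


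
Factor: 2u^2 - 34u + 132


Roots satisfy r1 + r2 = -b/a = 17 and r1*r2 = c/a = 66.
So r1 = 11, r2 = 6.
2u^2 - 34u + 132 = 2(u - r1)(u - r2) = 2(u - 11)(u - 6)


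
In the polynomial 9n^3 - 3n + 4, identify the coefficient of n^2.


Read off the coefficient of n^2: 0


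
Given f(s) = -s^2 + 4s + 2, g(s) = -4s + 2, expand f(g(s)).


Substitute g(s) into f:
f(g(s)) = -1*(-4s + 2)^2 + 4*(-4s + 2) + 2
(-4s + 2)^2 = 16s^2 - 16s + 4
Expand and combine: -16s^2 + 6


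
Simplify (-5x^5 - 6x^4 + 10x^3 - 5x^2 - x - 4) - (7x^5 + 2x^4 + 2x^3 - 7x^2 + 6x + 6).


Distribute the minus sign:
  (-5x^5 - 6x^4 + 10x^3 - 5x^2 - x - 4)
- (7x^5 + 2x^4 + 2x^3 - 7x^2 + 6x + 6)
Negate second polynomial: -7x^5 - 2x^4 - 2x^3 + 7x^2 - 6x - 6
Add: -12x^5 - 8x^4 + 8x^3 + 2x^2 - 7x - 10


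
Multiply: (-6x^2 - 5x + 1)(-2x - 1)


Distribute each term of the first polynomial:
  (-6x^2)(-2x - 1) = 12x^3 + 6x^2
  (-5x)(-2x - 1) = 10x^2 + 5x
  (1)(-2x - 1) = -2x - 1
Sum: 12x^3 + 16x^2 + 3x - 1


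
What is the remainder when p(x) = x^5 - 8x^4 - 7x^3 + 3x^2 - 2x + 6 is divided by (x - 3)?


By the Remainder Theorem, the remainder equals p(3):
  1*(3)^5 = 243
  -8*(3)^4 = -648
  -7*(3)^3 = -189
  3*(3)^2 = 27
  -2*(3)^1 = -6
  constant: 6
Sum: 243 - 648 - 189 + 27 - 6 + 6 = -567


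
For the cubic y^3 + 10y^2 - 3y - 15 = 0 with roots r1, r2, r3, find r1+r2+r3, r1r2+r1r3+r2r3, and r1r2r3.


Monic cubic y^3+by^2+cy+d=0: sum=-b, pairwise sum=c, product=-d.
b=10, c=-3, d=-15
r1+r2+r3 = -10
r1r2+r1r3+r2r3 = -3
r1r2r3 = 15


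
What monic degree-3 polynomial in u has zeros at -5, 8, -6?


p(u) = (u + 5)(u - 8)(u + 6)
Expand: u^3 + 3u^2 - 58u - 240


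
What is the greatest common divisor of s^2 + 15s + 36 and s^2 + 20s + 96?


Factor each:
  s^2 + 15s + 36 = (s + 12)(s + 3)
  s^2 + 20s + 96 = (s + 12)(s + 8)
Common monic factor: s + 12


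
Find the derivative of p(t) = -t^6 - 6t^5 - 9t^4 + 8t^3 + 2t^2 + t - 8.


Apply the power rule term by term:
  d/dt(-t^6) = -6t^5
  d/dt(-6t^5) = -30t^4
  d/dt(-9t^4) = -36t^3
  d/dt(8t^3) = 24t^2
  d/dt(2t^2) = 4t
  d/dt(t) = 1
  d/dt(-8) = 0
p'(t) = -6t^5 - 30t^4 - 36t^3 + 24t^2 + 4t + 1


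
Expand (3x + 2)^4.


Expand (3x + 2)^4 by repeated multiplication:
  (3x + 2)^2 = 9x^2 + 12x + 4
  (3x + 2)^3 = 27x^3 + 54x^2 + 36x + 8
= 81x^4 + 216x^3 + 216x^2 + 96x + 16


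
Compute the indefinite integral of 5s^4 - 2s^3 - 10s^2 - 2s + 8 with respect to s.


Reverse power rule on each term:
  ∫ 5s^4 ds = s^5
  ∫ -2s^3 ds = -(1/2)s^4
  ∫ -10s^2 ds = -(10/3)s^3
  ∫ -2s ds = -s^2
  ∫ 8 ds = 8s
F(s) = s^5 - (1/2)s^4 - (10/3)s^3 - s^2 + 8s + C


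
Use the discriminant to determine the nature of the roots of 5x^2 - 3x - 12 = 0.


D = b^2 - 4ac = (-3)^2 - 4(5)(-12) = 9 + 240 = 249
Since D > 0: two distinct irrational roots


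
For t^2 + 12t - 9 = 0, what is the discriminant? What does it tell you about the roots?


D = b^2 - 4ac = (12)^2 - 4(1)(-9) = 144 + 36 = 180
Since D > 0: two distinct irrational roots


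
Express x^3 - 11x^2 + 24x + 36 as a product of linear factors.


Try integer roots (divisors of 36). x=6: p(6)=0.
Divide out (x - 6): quotient is x^2 - 5x - 6.
Factor the quadratic: (x + 1)(x - 6)
Result: (x - 6)(x + 1)(x - 6)


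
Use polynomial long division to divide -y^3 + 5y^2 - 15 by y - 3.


(-y^3 + 5y^2 - 15) / (y - 3)
Step 1: -y^2 * (y - 3) = -y^3 + 3y^2; subtract.
Step 2: 2y * (y - 3) = 2y^2 - 6y; subtract.
Step 3: 6 * (y - 3) = 6y - 18; subtract.
Quotient: -y^2 + 2y + 6, Remainder: 3


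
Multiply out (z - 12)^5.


Expand (z - 12)^5 by repeated multiplication:
  (z - 12)^2 = z^2 - 24z + 144
  (z - 12)^3 = z^3 - 36z^2 + 432z - 1728
  (z - 12)^4 = z^4 - 48z^3 + 864z^2 - 6912z + 20736
= z^5 - 60z^4 + 1440z^3 - 17280z^2 + 103680z - 248832


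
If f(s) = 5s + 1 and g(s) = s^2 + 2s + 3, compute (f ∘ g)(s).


Substitute g(s) into f:
f(g(s)) = 5*(s^2 + 2s + 3) + 1
Expand and combine: 5s^2 + 10s + 16


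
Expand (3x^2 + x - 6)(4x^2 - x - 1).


Distribute each term of the first polynomial:
  (3x^2)(4x^2 - x - 1) = 12x^4 - 3x^3 - 3x^2
  (x)(4x^2 - x - 1) = 4x^3 - x^2 - x
  (-6)(4x^2 - x - 1) = -24x^2 + 6x + 6
Sum: 12x^4 + x^3 - 28x^2 + 5x + 6


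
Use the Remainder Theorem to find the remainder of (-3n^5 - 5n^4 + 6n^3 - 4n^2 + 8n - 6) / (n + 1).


By the Remainder Theorem, the remainder equals p(-1):
  -3*(-1)^5 = 3
  -5*(-1)^4 = -5
  6*(-1)^3 = -6
  -4*(-1)^2 = -4
  8*(-1)^1 = -8
  constant: -6
Sum: 3 - 5 - 6 - 4 - 8 - 6 = -26


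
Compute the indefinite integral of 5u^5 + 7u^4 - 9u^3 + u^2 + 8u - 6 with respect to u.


Reverse power rule on each term:
  ∫ 5u^5 du = (5/6)u^6
  ∫ 7u^4 du = (7/5)u^5
  ∫ -9u^3 du = -(9/4)u^4
  ∫ u^2 du = (1/3)u^3
  ∫ 8u du = 4u^2
  ∫ -6 du = -6u
F(u) = (5/6)u^6 + (7/5)u^5 - (9/4)u^4 + (1/3)u^3 + 4u^2 - 6u + C


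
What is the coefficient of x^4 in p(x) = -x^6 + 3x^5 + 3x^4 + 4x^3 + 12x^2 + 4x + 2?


Read off the coefficient of x^4: 3


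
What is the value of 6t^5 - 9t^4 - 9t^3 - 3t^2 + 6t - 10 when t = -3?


Using direct substitution:
  6 * (-3)^5 = -1458
  -9 * (-3)^4 = -729
  -9 * (-3)^3 = 243
  -3 * (-3)^2 = -27
  6 * (-3)^1 = -18
  constant: -10
Sum = -1458 - 729 + 243 - 27 - 18 - 10 = -1999


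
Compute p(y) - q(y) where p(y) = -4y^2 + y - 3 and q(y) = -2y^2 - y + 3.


Distribute the minus sign:
  (-4y^2 + y - 3)
- (-2y^2 - y + 3)
Negate second polynomial: 2y^2 + y - 3
Add: -2y^2 + 2y - 6


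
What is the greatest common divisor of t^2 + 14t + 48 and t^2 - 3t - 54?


Factor each:
  t^2 + 14t + 48 = (t + 6)(t + 8)
  t^2 - 3t - 54 = (t + 6)(t - 9)
Common monic factor: t + 6


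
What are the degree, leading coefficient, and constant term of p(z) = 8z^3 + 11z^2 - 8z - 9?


Highest power of z is 3, with coefficient 8. Constant term is -9.
Degree = 3, leading coefficient = 8, constant term = -9


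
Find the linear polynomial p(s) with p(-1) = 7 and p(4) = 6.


p(s) = ms + b. Using p(-1)=7, p(4)=6:
m = (7 - 6)/(-1 - 4) = 1/-5 = -1/5
b = 7 - m*(-1) = 7 - 1/5 = 34/5
p(s) = -(1/5)s + (34/5)


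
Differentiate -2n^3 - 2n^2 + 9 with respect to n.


Apply the power rule term by term:
  d/dn(-2n^3) = -6n^2
  d/dn(-2n^2) = -4n
  d/dn(9) = 0
p'(n) = -6n^2 - 4n


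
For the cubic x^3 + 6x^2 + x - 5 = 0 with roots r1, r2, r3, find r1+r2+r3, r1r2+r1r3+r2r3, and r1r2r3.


Monic cubic x^3+bx^2+cx+d=0: sum=-b, pairwise sum=c, product=-d.
b=6, c=1, d=-5
r1+r2+r3 = -6
r1r2+r1r3+r2r3 = 1
r1r2r3 = 5


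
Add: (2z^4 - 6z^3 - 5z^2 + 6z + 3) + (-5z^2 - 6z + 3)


Align terms by degree and add:
  2z^4 - 6z^3 - 5z^2 + 6z + 3
  -5z^2 - 6z + 3
= 2z^4 - 6z^3 - 10z^2 + 6


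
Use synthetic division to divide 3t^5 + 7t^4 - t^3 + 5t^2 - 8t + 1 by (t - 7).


Synthetic division with c = 7. Coefficients: 3, 7, -1, 5, -8, 1
Bring down 3.
  3 * 7 = 21; 21 + 7 = 28
  28 * 7 = 196; 196 - 1 = 195
  195 * 7 = 1365; 1365 + 5 = 1370
  1370 * 7 = 9590; 9590 - 8 = 9582
  9582 * 7 = 67074; 67074 + 1 = 67075
Quotient: 3t^4 + 28t^3 + 195t^2 + 1370t + 9582, Remainder: 67075


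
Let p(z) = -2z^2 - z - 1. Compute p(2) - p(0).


p(2) = -11
p(0) = -1
p(2) - p(0) = -11 + 1 = -10


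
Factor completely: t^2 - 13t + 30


Roots satisfy r1 + r2 = -b/a = 13 and r1*r2 = c/a = 30.
So r1 = 10, r2 = 3.
t^2 - 13t + 30 = (t - r1)(t - r2) = (t - 10)(t - 3)


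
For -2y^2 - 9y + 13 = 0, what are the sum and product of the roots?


For ay^2+by+c=0: sum = -b/a, product = c/a.
a=-2, b=-9, c=13
Sum = -(-9)/-2 = -9/2
Product = (13)/-2 = -13/2


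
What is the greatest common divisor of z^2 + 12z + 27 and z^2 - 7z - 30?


Factor each:
  z^2 + 12z + 27 = (z + 3)(z + 9)
  z^2 - 7z - 30 = (z + 3)(z - 10)
Common monic factor: z + 3


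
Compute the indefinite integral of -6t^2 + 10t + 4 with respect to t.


Reverse power rule on each term:
  ∫ -6t^2 dt = -2t^3
  ∫ 10t dt = 5t^2
  ∫ 4 dt = 4t
F(t) = -2t^3 + 5t^2 + 4t + C


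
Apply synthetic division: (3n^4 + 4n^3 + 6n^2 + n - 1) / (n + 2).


Synthetic division with c = -2. Coefficients: 3, 4, 6, 1, -1
Bring down 3.
  3 * -2 = -6; -6 + 4 = -2
  -2 * -2 = 4; 4 + 6 = 10
  10 * -2 = -20; -20 + 1 = -19
  -19 * -2 = 38; 38 - 1 = 37
Quotient: 3n^3 - 2n^2 + 10n - 19, Remainder: 37


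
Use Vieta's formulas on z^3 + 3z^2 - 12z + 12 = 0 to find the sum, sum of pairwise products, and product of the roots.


Monic cubic z^3+bz^2+cz+d=0: sum=-b, pairwise sum=c, product=-d.
b=3, c=-12, d=12
r1+r2+r3 = -3
r1r2+r1r3+r2r3 = -12
r1r2r3 = -12


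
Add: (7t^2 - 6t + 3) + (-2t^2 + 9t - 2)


Align terms by degree and add:
  7t^2 - 6t + 3
  -2t^2 + 9t - 2
= 5t^2 + 3t + 1


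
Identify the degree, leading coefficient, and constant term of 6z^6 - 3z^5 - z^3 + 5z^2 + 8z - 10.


Highest power of z is 6, with coefficient 6. Constant term is -10.
Degree = 6, leading coefficient = 6, constant term = -10


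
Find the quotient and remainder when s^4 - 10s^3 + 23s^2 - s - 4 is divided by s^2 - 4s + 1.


(s^4 - 10s^3 + 23s^2 - s - 4) / (s^2 - 4s + 1)
Step 1: s^2 * (s^2 - 4s + 1) = s^4 - 4s^3 + s^2; subtract.
Step 2: -6s * (s^2 - 4s + 1) = -6s^3 + 24s^2 - 6s; subtract.
Step 3: -2 * (s^2 - 4s + 1) = -2s^2 + 8s - 2; subtract.
Quotient: s^2 - 6s - 2, Remainder: -3s - 2


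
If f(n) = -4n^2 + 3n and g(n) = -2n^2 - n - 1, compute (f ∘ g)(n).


Substitute g(n) into f:
f(g(n)) = -4*(-2n^2 - n - 1)^2 + 3*(-2n^2 - n - 1)
(-2n^2 - n - 1)^2 = 4n^4 + 4n^3 + 5n^2 + 2n + 1
Expand and combine: -16n^4 - 16n^3 - 26n^2 - 11n - 7


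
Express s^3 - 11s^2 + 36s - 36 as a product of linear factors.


Try integer roots (divisors of -36). s=3: p(3)=0.
Divide out (s - 3): quotient is s^2 - 8s + 12.
Factor the quadratic: (s - 6)(s - 2)
Result: (s - 3)(s - 6)(s - 2)


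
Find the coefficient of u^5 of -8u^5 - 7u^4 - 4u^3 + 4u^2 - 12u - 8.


Read off the coefficient of u^5: -8


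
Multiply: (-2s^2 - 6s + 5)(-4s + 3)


Distribute each term of the first polynomial:
  (-2s^2)(-4s + 3) = 8s^3 - 6s^2
  (-6s)(-4s + 3) = 24s^2 - 18s
  (5)(-4s + 3) = -20s + 15
Sum: 8s^3 + 18s^2 - 38s + 15


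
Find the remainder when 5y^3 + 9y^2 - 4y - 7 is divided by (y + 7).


By the Remainder Theorem, the remainder equals p(-7):
  5*(-7)^3 = -1715
  9*(-7)^2 = 441
  -4*(-7)^1 = 28
  constant: -7
Sum: -1715 + 441 + 28 - 7 = -1253
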